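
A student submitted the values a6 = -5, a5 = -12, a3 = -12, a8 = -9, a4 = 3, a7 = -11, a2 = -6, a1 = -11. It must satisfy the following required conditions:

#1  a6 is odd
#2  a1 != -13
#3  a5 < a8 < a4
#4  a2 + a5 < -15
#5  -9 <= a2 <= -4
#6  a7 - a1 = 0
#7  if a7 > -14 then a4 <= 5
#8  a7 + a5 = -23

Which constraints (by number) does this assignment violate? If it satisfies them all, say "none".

#1 a6 = -5 is odd  ✓
#2 a1 = -11, and -11 ≠ -13  ✓
#3 values -12 < -9 < 3  ✓
#4 a2 + a5 = -6 + (-12) = -18; -18 < -15  ✓
#5 a2 = -6 lies in [-9, -4]  ✓
#6 a7 - a1 = -11 - (-11) = 0  ✓
#7 a7 = -11 > -14, so we need a4 ≤ 5; a4 = 3 ≤ 5  ✓
#8 a7 + a5 = -11 + (-12) = -23  ✓

None — every constraint holds.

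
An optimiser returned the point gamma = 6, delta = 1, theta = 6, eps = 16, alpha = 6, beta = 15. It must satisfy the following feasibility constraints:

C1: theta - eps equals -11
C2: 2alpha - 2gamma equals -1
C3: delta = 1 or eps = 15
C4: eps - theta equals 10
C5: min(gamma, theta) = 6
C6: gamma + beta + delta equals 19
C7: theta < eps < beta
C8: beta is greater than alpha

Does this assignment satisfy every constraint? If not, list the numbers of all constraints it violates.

C1: theta - eps = 6 - 16 = -10, not -11 — violated.
C2: 2alpha - 2gamma = 2(6) - 2(6) = 0, not -1 — violated.
C3: delta = 1 = 1 (first disjunct) — OK.
C4: eps - theta = 16 - 6 = 10 — OK.
C5: min(6, 6) = 6 — OK.
C6: gamma + beta + delta = 6 + 15 + 1 = 22, not 19 — violated.
C7: values 6, 16, 15; eps = 16 is not < beta = 15 — violated.
C8: beta = 15, alpha = 6; 15 > 6 — OK.

Violated: 1, 2, 6, and 7.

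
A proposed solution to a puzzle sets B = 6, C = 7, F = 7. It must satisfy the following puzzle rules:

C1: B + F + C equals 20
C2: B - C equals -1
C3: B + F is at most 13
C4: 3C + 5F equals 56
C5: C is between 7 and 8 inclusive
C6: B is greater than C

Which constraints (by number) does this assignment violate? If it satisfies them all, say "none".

C1: B + F + C = 6 + 7 + 7 = 20  yes
C2: B - C = 6 - 7 = -1  yes
C3: B + F = 6 + 7 = 13; 13 ≤ 13  yes
C4: 3C + 5F = 3(7) + 5(7) = 56  yes
C5: C = 7 lies in [7, 8]  yes
C6: B = 6, C = 7; 6 ≤ 7 (want >)  no

The assignment fails constraint 6.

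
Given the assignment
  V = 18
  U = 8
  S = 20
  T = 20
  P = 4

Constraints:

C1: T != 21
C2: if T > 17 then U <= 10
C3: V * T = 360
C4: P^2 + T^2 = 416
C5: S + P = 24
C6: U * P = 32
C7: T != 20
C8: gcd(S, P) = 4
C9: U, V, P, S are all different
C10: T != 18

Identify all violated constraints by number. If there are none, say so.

C1: T = 20, and 20 ≠ 21 — OK.
C2: T = 20 > 17, so we need U ≤ 10; U = 8 ≤ 10 — OK.
C3: V * T = 18 * 20 = 360 — OK.
C4: P^2 + T^2 = 4^2 + 20^2 = 16 + 400 = 416 — OK.
C5: S + P = 20 + 4 = 24 — OK.
C6: U * P = 8 * 4 = 32 — OK.
C7: T = 20, but 20 is required to differ — violated.
C8: gcd(20, 4) = 4 — OK.
C9: values 8, 18, 4, 20 are pairwise distinct — OK.
C10: T = 20, and 20 ≠ 18 — OK.

Constraint 7 is violated.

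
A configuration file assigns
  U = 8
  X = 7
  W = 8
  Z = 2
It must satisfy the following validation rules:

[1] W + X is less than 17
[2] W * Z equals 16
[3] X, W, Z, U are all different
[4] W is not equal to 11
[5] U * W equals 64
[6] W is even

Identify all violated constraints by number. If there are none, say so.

[1] W + X = 8 + 7 = 15; 15 < 17 — OK.
[2] W * Z = 8 * 2 = 16 — OK.
[3] W = U = 8, not all different — violated.
[4] W = 8, and 8 ≠ 11 — OK.
[5] U * W = 8 * 8 = 64 — OK.
[6] W = 8 is even — OK.

The assignment fails constraint 3.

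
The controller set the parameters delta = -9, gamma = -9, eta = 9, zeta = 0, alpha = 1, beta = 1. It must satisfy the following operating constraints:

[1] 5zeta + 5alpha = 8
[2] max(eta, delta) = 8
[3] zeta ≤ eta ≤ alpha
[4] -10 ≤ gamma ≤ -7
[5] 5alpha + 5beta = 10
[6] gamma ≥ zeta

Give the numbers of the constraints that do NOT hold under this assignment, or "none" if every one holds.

Violated: 1, 2, 3, and 6.

[1] 5zeta + 5alpha = 5(0) + 5(1) = 5, not 8 — fails.
[2] max(9, -9) = 9, not 8 — fails.
[3] values 0, 9, 1; eta = 9 is not ≤ alpha = 1 — fails.
[4] gamma = -9 lies in [-10, -7] — holds.
[5] 5alpha + 5beta = 5(1) + 5(1) = 10 — holds.
[6] gamma = -9, zeta = 0; -9 < 0 (want ≥) — fails.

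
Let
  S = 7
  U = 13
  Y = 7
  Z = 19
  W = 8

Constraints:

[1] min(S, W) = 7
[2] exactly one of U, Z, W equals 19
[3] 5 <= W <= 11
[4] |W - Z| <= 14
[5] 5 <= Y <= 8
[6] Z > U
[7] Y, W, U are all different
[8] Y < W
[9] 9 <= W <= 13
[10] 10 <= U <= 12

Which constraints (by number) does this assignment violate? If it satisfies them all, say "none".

The assignment fails constraints 9 and 10.

[1] min(7, 8) = 7 — satisfied.
[2] U=13, Z=19, W=8; 1 of them equals 19 — satisfied.
[3] W = 8 lies in [5, 11] — satisfied.
[4] |8 - 19| = 11; 11 ≤ 14 — satisfied.
[5] Y = 7 lies in [5, 8] — satisfied.
[6] Z = 19, U = 13; 19 > 13 — satisfied.
[7] values 7, 8, 13 are pairwise distinct — satisfied.
[8] Y = 7, W = 8; 7 < 8 — satisfied.
[9] W = 8 is outside [9, 13] — violated.
[10] U = 13 is outside [10, 12] — violated.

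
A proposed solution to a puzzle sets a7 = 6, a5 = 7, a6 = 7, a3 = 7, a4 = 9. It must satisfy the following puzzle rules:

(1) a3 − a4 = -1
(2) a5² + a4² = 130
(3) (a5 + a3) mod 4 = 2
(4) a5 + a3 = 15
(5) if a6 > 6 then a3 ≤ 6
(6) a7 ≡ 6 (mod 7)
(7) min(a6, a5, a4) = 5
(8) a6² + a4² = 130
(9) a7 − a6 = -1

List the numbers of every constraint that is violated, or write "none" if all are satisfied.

No — constraints 1, 4, 5, 7 are not satisfied.

(1) a3 − a4 = 7 − 9 = -2, not -1  fails
(2) a5² + a4² = 7² + 9² = 49 + 81 = 130  holds
(3) a5 + a3 = 14; 14 mod 4 = 2  holds
(4) a5 + a3 = 7 + 7 = 14, not 15  fails
(5) a6 = 7 > 6, so we need a3 ≤ 6; but a3 = 7 > 6  fails
(6) 6 mod 7 = 6  holds
(7) min(7, 7, 9) = 7, not 5  fails
(8) a6² + a4² = 7² + 9² = 49 + 81 = 130  holds
(9) a7 − a6 = 6 − 7 = -1  holds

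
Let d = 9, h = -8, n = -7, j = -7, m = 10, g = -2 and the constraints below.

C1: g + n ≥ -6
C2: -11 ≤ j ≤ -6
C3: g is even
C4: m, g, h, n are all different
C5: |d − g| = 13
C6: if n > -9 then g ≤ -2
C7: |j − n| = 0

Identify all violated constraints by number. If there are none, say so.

C1: g + n = -2 + (-7) = -9; -9 < -6, bound -6 not met  FAIL
C2: j = -7 lies in [-11, -6]  OK
C3: g = -2 is even  OK
C4: values 10, -2, -8, -7 are pairwise distinct  OK
C5: |9 − (-2)| = 11, not 13  FAIL
C6: n = -7 > -9, so we need g ≤ -2; g = -2 ≤ -2  OK
C7: |-7 − (-7)| = 0  OK

The assignment fails constraints 1, 5.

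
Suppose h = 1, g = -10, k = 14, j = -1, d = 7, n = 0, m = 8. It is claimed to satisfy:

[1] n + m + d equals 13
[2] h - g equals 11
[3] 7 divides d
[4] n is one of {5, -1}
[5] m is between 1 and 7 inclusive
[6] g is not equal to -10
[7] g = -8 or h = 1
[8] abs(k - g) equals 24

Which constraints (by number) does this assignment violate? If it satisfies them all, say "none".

[1] n + m + d = 0 + 8 + 7 = 15, not 13  false
[2] h - g = 1 - (-10) = 11  true
[3] 7 / 7 = 1, so 7 divides 7  true
[4] n = 0 is not in {5, -1}  false
[5] m = 8 is outside [1, 7]  false
[6] g = -10, but -10 is required to differ  false
[7] g = -10 ≠ -8, but h = 1 = 1 (second disjunct)  true
[8] abs(14 - (-10)) = 24  true

Constraints 1, 4, 5, and 6 do not hold.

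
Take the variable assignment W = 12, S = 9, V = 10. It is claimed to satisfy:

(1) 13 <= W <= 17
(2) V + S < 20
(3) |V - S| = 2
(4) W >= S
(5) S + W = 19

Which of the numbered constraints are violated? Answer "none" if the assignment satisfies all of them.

(1) W = 12 is outside [13, 17] — violated.
(2) V + S = 10 + 9 = 19; 19 < 20 — OK.
(3) |10 - 9| = 1, not 2 — violated.
(4) W = 12, S = 9; 12 ≥ 9 — OK.
(5) S + W = 9 + 12 = 21, not 19 — violated.

The assignment fails constraints 1, 3, 5.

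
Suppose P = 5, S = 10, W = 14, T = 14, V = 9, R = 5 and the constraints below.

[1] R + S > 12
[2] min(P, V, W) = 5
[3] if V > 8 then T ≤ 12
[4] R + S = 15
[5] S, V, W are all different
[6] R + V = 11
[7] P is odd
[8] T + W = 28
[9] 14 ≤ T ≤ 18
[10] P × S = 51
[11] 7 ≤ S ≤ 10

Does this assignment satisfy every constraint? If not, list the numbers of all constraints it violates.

[1] R + S = 5 + 10 = 15; 15 > 12  yes
[2] min(5, 9, 14) = 5  yes
[3] V = 9 > 8, so we need T ≤ 12; but T = 14 > 12  no
[4] R + S = 5 + 10 = 15  yes
[5] values 10, 9, 14 are pairwise distinct  yes
[6] R + V = 5 + 9 = 14, not 11  no
[7] P = 5 is odd  yes
[8] T + W = 14 + 14 = 28  yes
[9] T = 14 lies in [14, 18]  yes
[10] P × S = 5 × 10 = 50, not 51  no
[11] S = 10 lies in [7, 10]  yes

Violated: 3, 6, and 10.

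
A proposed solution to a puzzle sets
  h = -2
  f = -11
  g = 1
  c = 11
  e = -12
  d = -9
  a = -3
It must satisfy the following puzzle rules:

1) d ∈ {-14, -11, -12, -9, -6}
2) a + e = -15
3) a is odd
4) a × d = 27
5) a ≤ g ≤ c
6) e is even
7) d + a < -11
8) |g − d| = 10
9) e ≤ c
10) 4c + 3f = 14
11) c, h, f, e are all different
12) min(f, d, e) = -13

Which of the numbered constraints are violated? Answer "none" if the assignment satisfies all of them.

1) d = -9 is in {-14, -11, -12, -9, -6} — holds.
2) a + e = -3 + (-12) = -15 — holds.
3) a = -3 is odd — holds.
4) a × d = -3 × (-9) = 27 — holds.
5) values -3 ≤ 1 ≤ 11 — holds.
6) e = -12 is even — holds.
7) d + a = -9 + (-3) = -12; -12 < -11 — holds.
8) |1 − (-9)| = 10 — holds.
9) e = -12, c = 11; -12 ≤ 11 — holds.
10) 4c + 3f = 4(11) + 3(-11) = 11, not 14 — does not hold.
11) values 11, -2, -11, -12 are pairwise distinct — holds.
12) min(-11, -9, -12) = -12, not -13 — does not hold.

Constraints 10 and 12 do not hold.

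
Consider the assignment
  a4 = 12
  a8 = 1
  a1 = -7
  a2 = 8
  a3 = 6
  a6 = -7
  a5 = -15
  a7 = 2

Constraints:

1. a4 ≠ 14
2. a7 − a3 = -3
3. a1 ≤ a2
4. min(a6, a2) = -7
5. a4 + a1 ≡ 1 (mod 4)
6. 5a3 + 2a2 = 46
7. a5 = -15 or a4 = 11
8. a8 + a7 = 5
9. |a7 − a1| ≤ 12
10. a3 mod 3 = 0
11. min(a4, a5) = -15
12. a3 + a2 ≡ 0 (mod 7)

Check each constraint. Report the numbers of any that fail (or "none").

1. a4 = 12, and 12 ≠ 14  ✔
2. a7 − a3 = 2 − 6 = -4, not -3  ✘
3. a1 = -7, a2 = 8; -7 ≤ 8  ✔
4. min(-7, 8) = -7  ✔
5. a4 + a1 = 5; 5 mod 4 = 1  ✔
6. 5a3 + 2a2 = 5(6) + 2(8) = 46  ✔
7. a5 = -15 = -15 (first disjunct)  ✔
8. a8 + a7 = 1 + 2 = 3, not 5  ✘
9. |2 − (-7)| = 9; 9 ≤ 12  ✔
10. 6 mod 3 = 0  ✔
11. min(12, -15) = -15  ✔
12. a3 + a2 = 14; 14 mod 7 = 0  ✔

Constraints 2 and 8 do not hold.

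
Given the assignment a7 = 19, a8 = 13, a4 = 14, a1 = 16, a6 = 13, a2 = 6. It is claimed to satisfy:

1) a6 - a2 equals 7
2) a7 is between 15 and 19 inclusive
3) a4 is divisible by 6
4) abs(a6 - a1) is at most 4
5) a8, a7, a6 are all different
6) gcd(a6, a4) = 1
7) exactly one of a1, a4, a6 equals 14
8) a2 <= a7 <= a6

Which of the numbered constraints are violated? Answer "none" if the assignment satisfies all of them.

1) a6 - a2 = 13 - 6 = 7 — satisfied.
2) a7 = 19 lies in [15, 19] — satisfied.
3) 14 = 6*2 + 2, so 6 does not divide 14 — violated.
4) abs(13 - 16) = 3; 3 ≤ 4 — satisfied.
5) a8 = a6 = 13, not all different — violated.
6) gcd(13, 14) = 1 — satisfied.
7) a1=16, a4=14, a6=13; 1 of them equals 14 — satisfied.
8) values 6, 19, 13; a7 = 19 is not <= a6 = 13 — violated.

The assignment fails constraints 3, 5, 8.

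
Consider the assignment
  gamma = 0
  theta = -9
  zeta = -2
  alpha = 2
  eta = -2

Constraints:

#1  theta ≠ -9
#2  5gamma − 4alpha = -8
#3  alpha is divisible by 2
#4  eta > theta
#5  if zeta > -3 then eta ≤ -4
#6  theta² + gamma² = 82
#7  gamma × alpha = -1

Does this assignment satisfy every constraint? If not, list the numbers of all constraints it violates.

Constraints 1, 5, 6, and 7 do not hold.

#1 theta = -9, but -9 is required to differ — fails.
#2 5gamma − 4alpha = 5(0) − 4(2) = -8 — holds.
#3 2 / 2 = 1, so 2 divides 2 — holds.
#4 eta = -2, theta = -9; -2 > -9 — holds.
#5 zeta = -2 > -3, so we need eta ≤ -4; but eta = -2 > -4 — fails.
#6 theta² + gamma² = (-9)² + 0² = 81 + 0 = 81, not 82 — fails.
#7 gamma × alpha = 0 × 2 = 0, not -1 — fails.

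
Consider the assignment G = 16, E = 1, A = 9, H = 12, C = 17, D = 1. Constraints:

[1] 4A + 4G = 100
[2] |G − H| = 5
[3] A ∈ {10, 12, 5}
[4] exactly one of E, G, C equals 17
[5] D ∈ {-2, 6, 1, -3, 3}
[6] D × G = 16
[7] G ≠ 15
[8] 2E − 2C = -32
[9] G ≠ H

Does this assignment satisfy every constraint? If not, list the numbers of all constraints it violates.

The assignment fails constraints 2, 3.

[1] 4A + 4G = 4(9) + 4(16) = 100 — OK.
[2] |16 − 12| = 4, not 5 — violated.
[3] A = 9 is not in {10, 12, 5} — violated.
[4] E=1, G=16, C=17; 1 of them equals 17 — OK.
[5] D = 1 is in {-2, 6, 1, -3, 3} — OK.
[6] D × G = 1 × 16 = 16 — OK.
[7] G = 16, and 16 ≠ 15 — OK.
[8] 2E − 2C = 2(1) − 2(17) = -32 — OK.
[9] G = 16, H = 12; distinct — OK.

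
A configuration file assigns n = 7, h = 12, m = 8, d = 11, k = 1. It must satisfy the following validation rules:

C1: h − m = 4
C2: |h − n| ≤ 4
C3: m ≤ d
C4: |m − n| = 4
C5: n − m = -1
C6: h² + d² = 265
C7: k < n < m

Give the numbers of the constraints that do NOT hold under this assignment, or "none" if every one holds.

C1: h − m = 12 − 8 = 4  holds
C2: |12 − 7| = 5; 5 > 4, exceeds bound 4  fails
C3: m = 8, d = 11; 8 ≤ 11  holds
C4: |8 − 7| = 1, not 4  fails
C5: n − m = 7 − 8 = -1  holds
C6: h² + d² = 12² + 11² = 144 + 121 = 265  holds
C7: values 1 < 7 < 8  holds

Constraints 2, 4 are violated.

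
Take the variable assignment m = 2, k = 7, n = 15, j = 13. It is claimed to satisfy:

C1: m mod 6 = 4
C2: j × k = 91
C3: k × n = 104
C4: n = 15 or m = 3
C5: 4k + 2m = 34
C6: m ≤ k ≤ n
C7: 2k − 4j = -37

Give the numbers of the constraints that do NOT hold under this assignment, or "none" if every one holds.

No — constraints 1, 3, 5, 7 are not satisfied.

C1: 2 mod 6 = 2, not 4 — violated.
C2: j × k = 13 × 7 = 91 — satisfied.
C3: k × n = 7 × 15 = 105, not 104 — violated.
C4: n = 15 = 15 (first disjunct) — satisfied.
C5: 4k + 2m = 4(7) + 2(2) = 32, not 34 — violated.
C6: values 2 ≤ 7 ≤ 15 — satisfied.
C7: 2k − 4j = 2(7) − 4(13) = -38, not -37 — violated.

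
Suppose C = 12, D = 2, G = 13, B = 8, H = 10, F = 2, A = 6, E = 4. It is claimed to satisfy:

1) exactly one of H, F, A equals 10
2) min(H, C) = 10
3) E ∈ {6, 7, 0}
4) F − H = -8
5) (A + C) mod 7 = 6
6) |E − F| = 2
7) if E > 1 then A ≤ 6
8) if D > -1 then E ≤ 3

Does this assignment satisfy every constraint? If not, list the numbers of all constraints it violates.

No — constraints 3, 5, 8 are not satisfied.

1) H=10, F=2, A=6; 1 of them equals 10  ✔
2) min(10, 12) = 10  ✔
3) E = 4 is not in {6, 7, 0}  ✘
4) F − H = 2 − 10 = -8  ✔
5) A + C = 18; 18 mod 7 = 4, not 6  ✘
6) |4 − 2| = 2  ✔
7) E = 4 > 1, so we need A ≤ 6; A = 6 ≤ 6  ✔
8) D = 2 > -1, so we need E ≤ 3; but E = 4 > 3  ✘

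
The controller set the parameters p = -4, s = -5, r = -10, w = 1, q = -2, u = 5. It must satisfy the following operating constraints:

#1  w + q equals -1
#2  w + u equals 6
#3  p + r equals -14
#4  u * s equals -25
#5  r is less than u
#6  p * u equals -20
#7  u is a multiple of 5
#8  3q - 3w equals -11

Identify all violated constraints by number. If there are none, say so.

#1 w + q = 1 + (-2) = -1 — holds.
#2 w + u = 1 + 5 = 6 — holds.
#3 p + r = -4 + (-10) = -14 — holds.
#4 u * s = 5 * (-5) = -25 — holds.
#5 r = -10, u = 5; -10 < 5 — holds.
#6 p * u = -4 * 5 = -20 — holds.
#7 5 / 5 = 1, so 5 divides 5 — holds.
#8 3q - 3w = 3(-2) - 3(1) = -9, not -11 — fails.

No — constraint 8 is not satisfied.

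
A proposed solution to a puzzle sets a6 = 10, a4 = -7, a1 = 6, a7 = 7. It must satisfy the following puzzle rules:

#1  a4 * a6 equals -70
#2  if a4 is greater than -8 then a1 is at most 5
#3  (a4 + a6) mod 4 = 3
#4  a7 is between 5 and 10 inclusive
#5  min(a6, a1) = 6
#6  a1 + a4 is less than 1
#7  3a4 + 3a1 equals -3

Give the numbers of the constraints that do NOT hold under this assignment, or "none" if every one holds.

#1 a4 * a6 = -7 * 10 = -70  ✔
#2 a4 = -7 > -8, so we need a1 ≤ 5; but a1 = 6 > 5  ✘
#3 a4 + a6 = 3; 3 mod 4 = 3  ✔
#4 a7 = 7 lies in [5, 10]  ✔
#5 min(10, 6) = 6  ✔
#6 a1 + a4 = 6 + (-7) = -1; -1 < 1  ✔
#7 3a4 + 3a1 = 3(-7) + 3(6) = -3  ✔

Constraint 2 does not hold.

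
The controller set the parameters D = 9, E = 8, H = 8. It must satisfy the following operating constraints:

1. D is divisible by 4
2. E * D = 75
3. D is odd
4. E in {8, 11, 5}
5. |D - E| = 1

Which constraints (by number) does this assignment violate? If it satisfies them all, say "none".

Violated: 1 and 2.

1. 9 = 4*2 + 1, so 4 does not divide 9 — does not hold.
2. E * D = 8 * 9 = 72, not 75 — does not hold.
3. D = 9 is odd — holds.
4. E = 8 is in {8, 11, 5} — holds.
5. |9 - 8| = 1 — holds.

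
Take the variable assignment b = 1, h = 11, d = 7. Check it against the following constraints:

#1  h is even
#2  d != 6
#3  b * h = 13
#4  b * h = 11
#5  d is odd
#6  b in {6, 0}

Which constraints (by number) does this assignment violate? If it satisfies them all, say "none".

Constraints 1, 3, and 6 are violated.

#1 h = 11 is odd — fails.
#2 d = 7, and 7 ≠ 6 — holds.
#3 b * h = 1 * 11 = 11, not 13 — fails.
#4 b * h = 1 * 11 = 11 — holds.
#5 d = 7 is odd — holds.
#6 b = 1 is not in {6, 0} — fails.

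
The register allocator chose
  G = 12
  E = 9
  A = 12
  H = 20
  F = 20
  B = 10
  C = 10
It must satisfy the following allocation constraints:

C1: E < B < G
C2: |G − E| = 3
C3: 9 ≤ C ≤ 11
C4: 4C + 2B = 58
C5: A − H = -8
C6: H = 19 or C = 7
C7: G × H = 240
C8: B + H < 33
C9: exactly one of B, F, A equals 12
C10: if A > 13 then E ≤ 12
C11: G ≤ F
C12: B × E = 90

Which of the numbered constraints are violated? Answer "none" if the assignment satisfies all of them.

The assignment fails constraints 4, 6.

C1: values 9 < 10 < 12  ✓
C2: |12 − 9| = 3  ✓
C3: C = 10 lies in [9, 11]  ✓
C4: 4C + 2B = 4(10) + 2(10) = 60, not 58  ✗
C5: A − H = 12 − 20 = -8  ✓
C6: H = 20 ≠ 19 and C = 10 ≠ 7; both disjuncts false  ✗
C7: G × H = 12 × 20 = 240  ✓
C8: B + H = 10 + 20 = 30; 30 < 33  ✓
C9: B=10, F=20, A=12; 1 of them equals 12  ✓
C10: A = 12, not > 13; antecedent false, conditional vacuously true  ✓
C11: G = 12, F = 20; 12 ≤ 20  ✓
C12: B × E = 10 × 9 = 90  ✓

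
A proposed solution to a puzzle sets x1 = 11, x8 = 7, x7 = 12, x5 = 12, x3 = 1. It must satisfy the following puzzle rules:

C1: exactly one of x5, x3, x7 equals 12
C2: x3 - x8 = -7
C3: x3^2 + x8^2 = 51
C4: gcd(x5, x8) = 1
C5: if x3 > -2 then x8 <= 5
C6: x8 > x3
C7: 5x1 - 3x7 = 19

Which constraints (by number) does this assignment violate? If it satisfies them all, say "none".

C1: x5=12, x3=1, x7=12; 2 of them equal 12, not exactly one  false
C2: x3 - x8 = 1 - 7 = -6, not -7  false
C3: x3^2 + x8^2 = 1^2 + 7^2 = 1 + 49 = 50, not 51  false
C4: gcd(12, 7) = 1  true
C5: x3 = 1 > -2, so we need x8 ≤ 5; but x8 = 7 > 5  false
C6: x8 = 7, x3 = 1; 7 > 1  true
C7: 5x1 - 3x7 = 5(11) - 3(12) = 19  true

Violated: 1, 2, 3, and 5.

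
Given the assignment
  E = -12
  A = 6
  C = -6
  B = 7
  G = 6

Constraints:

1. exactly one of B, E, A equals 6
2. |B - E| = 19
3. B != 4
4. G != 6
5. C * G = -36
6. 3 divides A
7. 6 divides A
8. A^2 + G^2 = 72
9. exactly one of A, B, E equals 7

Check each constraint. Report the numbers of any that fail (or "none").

1. B=7, E=-12, A=6; 1 of them equals 6 — holds.
2. |7 - (-12)| = 19 — holds.
3. B = 7, and 7 ≠ 4 — holds.
4. G = 6, but 6 is required to differ — fails.
5. C * G = -6 * 6 = -36 — holds.
6. 6 / 3 = 2, so 3 divides 6 — holds.
7. 6 / 6 = 1, so 6 divides 6 — holds.
8. A^2 + G^2 = 6^2 + 6^2 = 36 + 36 = 72 — holds.
9. A=6, B=7, E=-12; 1 of them equals 7 — holds.

Constraint 4 is violated.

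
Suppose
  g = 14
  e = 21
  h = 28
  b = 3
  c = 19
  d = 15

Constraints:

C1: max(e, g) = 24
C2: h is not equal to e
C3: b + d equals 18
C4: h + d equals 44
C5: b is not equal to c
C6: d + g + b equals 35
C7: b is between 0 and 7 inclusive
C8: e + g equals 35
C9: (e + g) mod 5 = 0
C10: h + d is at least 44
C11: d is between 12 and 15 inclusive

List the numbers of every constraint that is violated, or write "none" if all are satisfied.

C1: max(21, 14) = 21, not 24  no
C2: h = 28, e = 21; distinct  yes
C3: b + d = 3 + 15 = 18  yes
C4: h + d = 28 + 15 = 43, not 44  no
C5: b = 3, c = 19; distinct  yes
C6: d + g + b = 15 + 14 + 3 = 32, not 35  no
C7: b = 3 lies in [0, 7]  yes
C8: e + g = 21 + 14 = 35  yes
C9: e + g = 35; 35 mod 5 = 0  yes
C10: h + d = 28 + 15 = 43; 43 < 44, bound 44 not met  no
C11: d = 15 lies in [12, 15]  yes

Constraints 1, 4, 6, and 10 do not hold.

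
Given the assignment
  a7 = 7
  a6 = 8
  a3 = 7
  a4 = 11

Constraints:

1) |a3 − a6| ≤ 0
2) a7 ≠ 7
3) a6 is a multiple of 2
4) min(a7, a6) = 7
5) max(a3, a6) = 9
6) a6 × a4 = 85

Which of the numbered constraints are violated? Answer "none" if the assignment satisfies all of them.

No — constraints 1, 2, 5, 6 are not satisfied.

1) |7 − 8| = 1; 1 > 0, exceeds bound 0  false
2) a7 = 7, but 7 is required to differ  false
3) 8 / 2 = 4, so 2 divides 8  true
4) min(7, 8) = 7  true
5) max(7, 8) = 8, not 9  false
6) a6 × a4 = 8 × 11 = 88, not 85  false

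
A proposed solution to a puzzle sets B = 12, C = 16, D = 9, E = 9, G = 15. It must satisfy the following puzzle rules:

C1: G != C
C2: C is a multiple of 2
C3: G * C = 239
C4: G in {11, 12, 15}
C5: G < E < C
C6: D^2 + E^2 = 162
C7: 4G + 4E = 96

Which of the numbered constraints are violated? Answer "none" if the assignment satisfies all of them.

C1: G = 15, C = 16; distinct  OK
C2: 16 / 2 = 8, so 2 divides 16  OK
C3: G * C = 15 * 16 = 240, not 239  FAIL
C4: G = 15 is in {11, 12, 15}  OK
C5: values 15, 9, 16; G = 15 is not < E = 9  FAIL
C6: D^2 + E^2 = 9^2 + 9^2 = 81 + 81 = 162  OK
C7: 4G + 4E = 4(15) + 4(9) = 96  OK

No — constraints 3, 5 are not satisfied.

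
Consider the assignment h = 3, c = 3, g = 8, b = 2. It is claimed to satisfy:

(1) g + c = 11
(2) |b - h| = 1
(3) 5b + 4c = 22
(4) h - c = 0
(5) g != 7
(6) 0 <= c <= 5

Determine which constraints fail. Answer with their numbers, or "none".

No violations.

(1) g + c = 8 + 3 = 11 — holds.
(2) |2 - 3| = 1 — holds.
(3) 5b + 4c = 5(2) + 4(3) = 22 — holds.
(4) h - c = 3 - 3 = 0 — holds.
(5) g = 8, and 8 ≠ 7 — holds.
(6) c = 3 lies in [0, 5] — holds.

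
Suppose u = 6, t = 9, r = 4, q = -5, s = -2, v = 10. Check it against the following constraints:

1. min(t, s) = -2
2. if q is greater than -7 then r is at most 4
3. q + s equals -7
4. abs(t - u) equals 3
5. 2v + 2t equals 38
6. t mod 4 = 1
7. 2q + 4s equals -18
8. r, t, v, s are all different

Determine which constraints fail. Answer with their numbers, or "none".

1. min(9, -2) = -2 — OK.
2. q = -5 > -7, so we need r ≤ 4; r = 4 ≤ 4 — OK.
3. q + s = -5 + (-2) = -7 — OK.
4. abs(9 - 6) = 3 — OK.
5. 2v + 2t = 2(10) + 2(9) = 38 — OK.
6. 9 mod 4 = 1 — OK.
7. 2q + 4s = 2(-5) + 4(-2) = -18 — OK.
8. values 4, 9, 10, -2 are pairwise distinct — OK.

All constraints are satisfied.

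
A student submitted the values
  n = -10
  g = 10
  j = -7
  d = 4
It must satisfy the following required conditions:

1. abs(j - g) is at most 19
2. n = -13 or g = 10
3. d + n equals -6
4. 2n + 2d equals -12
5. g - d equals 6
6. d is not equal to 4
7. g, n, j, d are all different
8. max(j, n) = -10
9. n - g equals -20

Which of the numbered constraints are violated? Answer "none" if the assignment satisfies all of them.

1. abs(-7 - 10) = 17; 17 ≤ 19 — satisfied.
2. n = -10 ≠ -13, but g = 10 = 10 (second disjunct) — satisfied.
3. d + n = 4 + (-10) = -6 — satisfied.
4. 2n + 2d = 2(-10) + 2(4) = -12 — satisfied.
5. g - d = 10 - 4 = 6 — satisfied.
6. d = 4, but 4 is required to differ — violated.
7. values 10, -10, -7, 4 are pairwise distinct — satisfied.
8. max(-7, -10) = -7, not -10 — violated.
9. n - g = -10 - 10 = -20 — satisfied.

Constraints 6 and 8 do not hold.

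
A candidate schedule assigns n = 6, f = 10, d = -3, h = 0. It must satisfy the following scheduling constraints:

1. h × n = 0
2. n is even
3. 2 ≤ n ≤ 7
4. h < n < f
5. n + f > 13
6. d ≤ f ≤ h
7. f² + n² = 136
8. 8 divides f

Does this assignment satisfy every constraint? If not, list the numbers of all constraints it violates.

1. h × n = 0 × 6 = 0 — holds.
2. n = 6 is even — holds.
3. n = 6 lies in [2, 7] — holds.
4. values 0 < 6 < 10 — holds.
5. n + f = 6 + 10 = 16; 16 > 13 — holds.
6. values -3, 10, 0; f = 10 is not ≤ h = 0 — fails.
7. f² + n² = 10² + 6² = 100 + 36 = 136 — holds.
8. 10 = 8×1 + 2, so 8 does not divide 10 — fails.

Constraints 6 and 8 do not hold.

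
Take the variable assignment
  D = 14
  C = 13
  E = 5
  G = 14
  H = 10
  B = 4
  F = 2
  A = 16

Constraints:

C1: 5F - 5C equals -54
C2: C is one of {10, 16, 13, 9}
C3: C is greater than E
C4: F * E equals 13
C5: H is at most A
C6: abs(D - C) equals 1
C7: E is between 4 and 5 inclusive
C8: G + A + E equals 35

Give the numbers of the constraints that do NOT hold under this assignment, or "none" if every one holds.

C1: 5F - 5C = 5(2) - 5(13) = -55, not -54  false
C2: C = 13 is in {10, 16, 13, 9}  true
C3: C = 13, E = 5; 13 > 5  true
C4: F * E = 2 * 5 = 10, not 13  false
C5: H = 10, A = 16; 10 ≤ 16  true
C6: abs(14 - 13) = 1  true
C7: E = 5 lies in [4, 5]  true
C8: G + A + E = 14 + 16 + 5 = 35  true

Constraints 1, 4 do not hold.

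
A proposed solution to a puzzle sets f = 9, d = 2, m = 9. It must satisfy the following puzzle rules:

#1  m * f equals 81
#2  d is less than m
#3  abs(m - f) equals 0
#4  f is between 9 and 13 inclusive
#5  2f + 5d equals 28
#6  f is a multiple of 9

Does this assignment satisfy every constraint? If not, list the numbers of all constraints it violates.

No violations.

#1 m * f = 9 * 9 = 81 — holds.
#2 d = 2, m = 9; 2 < 9 — holds.
#3 abs(9 - 9) = 0 — holds.
#4 f = 9 lies in [9, 13] — holds.
#5 2f + 5d = 2(9) + 5(2) = 28 — holds.
#6 9 / 9 = 1, so 9 divides 9 — holds.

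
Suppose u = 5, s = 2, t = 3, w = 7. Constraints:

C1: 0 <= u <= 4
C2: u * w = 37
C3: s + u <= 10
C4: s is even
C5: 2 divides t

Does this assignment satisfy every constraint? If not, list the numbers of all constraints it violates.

C1: u = 5 is outside [0, 4] — violated.
C2: u * w = 5 * 7 = 35, not 37 — violated.
C3: s + u = 2 + 5 = 7; 7 ≤ 10 — OK.
C4: s = 2 is even — OK.
C5: 3 = 2*1 + 1, so 2 does not divide 3 — violated.

Violated: 1, 2, and 5.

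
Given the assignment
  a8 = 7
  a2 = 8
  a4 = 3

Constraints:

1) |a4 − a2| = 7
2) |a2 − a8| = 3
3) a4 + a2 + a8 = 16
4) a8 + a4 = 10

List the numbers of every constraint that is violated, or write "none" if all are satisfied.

Violated: 1, 2, 3.

1) |3 − 8| = 5, not 7 — does not hold.
2) |8 − 7| = 1, not 3 — does not hold.
3) a4 + a2 + a8 = 3 + 8 + 7 = 18, not 16 — does not hold.
4) a8 + a4 = 7 + 3 = 10 — holds.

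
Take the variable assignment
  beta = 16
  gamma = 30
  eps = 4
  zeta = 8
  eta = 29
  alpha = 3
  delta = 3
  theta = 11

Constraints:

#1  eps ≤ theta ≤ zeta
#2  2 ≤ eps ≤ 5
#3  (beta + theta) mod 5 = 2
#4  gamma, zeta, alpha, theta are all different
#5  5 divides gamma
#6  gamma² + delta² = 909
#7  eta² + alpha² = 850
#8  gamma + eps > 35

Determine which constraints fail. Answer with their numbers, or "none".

No — constraints 1, 8 are not satisfied.

#1 values 4, 11, 8; theta = 11 is not ≤ zeta = 8 — violated.
#2 eps = 4 lies in [2, 5] — satisfied.
#3 beta + theta = 27; 27 mod 5 = 2 — satisfied.
#4 values 30, 8, 3, 11 are pairwise distinct — satisfied.
#5 30 / 5 = 6, so 5 divides 30 — satisfied.
#6 gamma² + delta² = 30² + 3² = 900 + 9 = 909 — satisfied.
#7 eta² + alpha² = 29² + 3² = 841 + 9 = 850 — satisfied.
#8 gamma + eps = 30 + 4 = 34; 34 ≤ 35, bound 35 not met — violated.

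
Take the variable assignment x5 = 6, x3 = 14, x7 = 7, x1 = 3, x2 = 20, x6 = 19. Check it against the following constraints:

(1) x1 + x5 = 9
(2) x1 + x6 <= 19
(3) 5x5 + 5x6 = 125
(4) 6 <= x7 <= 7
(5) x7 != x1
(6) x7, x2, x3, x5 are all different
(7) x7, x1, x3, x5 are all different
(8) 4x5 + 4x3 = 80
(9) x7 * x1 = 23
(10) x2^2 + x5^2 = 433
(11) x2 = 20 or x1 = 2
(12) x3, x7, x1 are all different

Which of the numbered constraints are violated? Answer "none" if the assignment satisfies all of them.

No — constraints 2, 9, and 10 are not satisfied.

(1) x1 + x5 = 3 + 6 = 9  yes
(2) x1 + x6 = 3 + 19 = 22; 22 > 19, bound 19 not met  no
(3) 5x5 + 5x6 = 5(6) + 5(19) = 125  yes
(4) x7 = 7 lies in [6, 7]  yes
(5) x7 = 7, x1 = 3; distinct  yes
(6) values 7, 20, 14, 6 are pairwise distinct  yes
(7) values 7, 3, 14, 6 are pairwise distinct  yes
(8) 4x5 + 4x3 = 4(6) + 4(14) = 80  yes
(9) x7 * x1 = 7 * 3 = 21, not 23  no
(10) x2^2 + x5^2 = 20^2 + 6^2 = 400 + 36 = 436, not 433  no
(11) x2 = 20 = 20 (first disjunct)  yes
(12) values 14, 7, 3 are pairwise distinct  yes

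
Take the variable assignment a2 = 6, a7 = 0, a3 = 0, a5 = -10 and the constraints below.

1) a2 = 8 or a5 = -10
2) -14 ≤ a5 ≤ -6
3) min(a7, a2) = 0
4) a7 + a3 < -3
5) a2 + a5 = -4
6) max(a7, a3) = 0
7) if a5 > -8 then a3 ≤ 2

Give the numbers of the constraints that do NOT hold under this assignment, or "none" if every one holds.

Constraint 4 is violated.

1) a2 = 6 ≠ 8, but a5 = -10 = -10 (second disjunct)  ✔
2) a5 = -10 lies in [-14, -6]  ✔
3) min(0, 6) = 0  ✔
4) a7 + a3 = 0 + 0 = 0; 0 ≥ -3, bound -3 not met  ✘
5) a2 + a5 = 6 + (-10) = -4  ✔
6) max(0, 0) = 0  ✔
7) a5 = -10, not > -8; antecedent false, conditional vacuously true  ✔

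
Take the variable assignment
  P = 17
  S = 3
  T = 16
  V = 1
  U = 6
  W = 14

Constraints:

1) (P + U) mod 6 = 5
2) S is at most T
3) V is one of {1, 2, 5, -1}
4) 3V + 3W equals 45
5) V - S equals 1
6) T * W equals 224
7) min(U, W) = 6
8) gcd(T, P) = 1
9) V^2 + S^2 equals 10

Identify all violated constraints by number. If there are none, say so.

Constraint 5 is violated.

1) P + U = 23; 23 mod 6 = 5  ✓
2) S = 3, T = 16; 3 ≤ 16  ✓
3) V = 1 is in {1, 2, 5, -1}  ✓
4) 3V + 3W = 3(1) + 3(14) = 45  ✓
5) V - S = 1 - 3 = -2, not 1  ✗
6) T * W = 16 * 14 = 224  ✓
7) min(6, 14) = 6  ✓
8) gcd(16, 17) = 1  ✓
9) V^2 + S^2 = 1^2 + 3^2 = 1 + 9 = 10  ✓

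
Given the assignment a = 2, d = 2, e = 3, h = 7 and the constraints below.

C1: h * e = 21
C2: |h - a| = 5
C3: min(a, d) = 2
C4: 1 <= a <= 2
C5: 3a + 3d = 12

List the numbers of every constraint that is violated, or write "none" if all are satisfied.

C1: h * e = 7 * 3 = 21  ✔
C2: |7 - 2| = 5  ✔
C3: min(2, 2) = 2  ✔
C4: a = 2 lies in [1, 2]  ✔
C5: 3a + 3d = 3(2) + 3(2) = 12  ✔

Yes — all constraints hold.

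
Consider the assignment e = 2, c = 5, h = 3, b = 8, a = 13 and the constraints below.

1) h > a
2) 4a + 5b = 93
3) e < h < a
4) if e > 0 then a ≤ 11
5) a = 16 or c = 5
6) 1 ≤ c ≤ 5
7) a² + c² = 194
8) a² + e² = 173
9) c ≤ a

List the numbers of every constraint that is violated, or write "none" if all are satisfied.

Violated: 1, 2, and 4.

1) h = 3, a = 13; 3 ≤ 13 (want >) — fails.
2) 4a + 5b = 4(13) + 5(8) = 92, not 93 — fails.
3) values 2 < 3 < 13 — holds.
4) e = 2 > 0, so we need a ≤ 11; but a = 13 > 11 — fails.
5) a = 13 ≠ 16, but c = 5 = 5 (second disjunct) — holds.
6) c = 5 lies in [1, 5] — holds.
7) a² + c² = 13² + 5² = 169 + 25 = 194 — holds.
8) a² + e² = 13² + 2² = 169 + 4 = 173 — holds.
9) c = 5, a = 13; 5 ≤ 13 — holds.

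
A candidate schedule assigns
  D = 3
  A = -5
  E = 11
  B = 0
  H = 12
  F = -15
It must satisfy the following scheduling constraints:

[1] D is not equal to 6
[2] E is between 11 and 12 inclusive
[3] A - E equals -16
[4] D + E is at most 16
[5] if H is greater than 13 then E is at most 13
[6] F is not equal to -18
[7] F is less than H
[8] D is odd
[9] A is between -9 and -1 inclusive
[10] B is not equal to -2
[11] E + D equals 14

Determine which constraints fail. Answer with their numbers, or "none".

[1] D = 3, and 3 ≠ 6 — holds.
[2] E = 11 lies in [11, 12] — holds.
[3] A - E = -5 - 11 = -16 — holds.
[4] D + E = 3 + 11 = 14; 14 ≤ 16 — holds.
[5] H = 12, not > 13; antecedent false, conditional vacuously true — holds.
[6] F = -15, and -15 ≠ -18 — holds.
[7] F = -15, H = 12; -15 < 12 — holds.
[8] D = 3 is odd — holds.
[9] A = -5 lies in [-9, -1] — holds.
[10] B = 0, and 0 ≠ -2 — holds.
[11] E + D = 11 + 3 = 14 — holds.

None — every constraint holds.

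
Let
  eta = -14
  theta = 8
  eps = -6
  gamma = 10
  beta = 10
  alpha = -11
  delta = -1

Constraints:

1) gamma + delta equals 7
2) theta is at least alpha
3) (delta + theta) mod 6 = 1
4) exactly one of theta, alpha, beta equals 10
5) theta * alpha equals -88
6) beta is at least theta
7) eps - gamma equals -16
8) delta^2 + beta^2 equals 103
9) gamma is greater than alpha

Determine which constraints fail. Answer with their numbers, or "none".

1) gamma + delta = 10 + (-1) = 9, not 7 — fails.
2) theta = 8, alpha = -11; 8 ≥ -11 — holds.
3) delta + theta = 7; 7 mod 6 = 1 — holds.
4) theta=8, alpha=-11, beta=10; 1 of them equals 10 — holds.
5) theta * alpha = 8 * (-11) = -88 — holds.
6) beta = 10, theta = 8; 10 ≥ 8 — holds.
7) eps - gamma = -6 - 10 = -16 — holds.
8) delta^2 + beta^2 = (-1)^2 + 10^2 = 1 + 100 = 101, not 103 — fails.
9) gamma = 10, alpha = -11; 10 > -11 — holds.

Constraints 1, 8 are violated.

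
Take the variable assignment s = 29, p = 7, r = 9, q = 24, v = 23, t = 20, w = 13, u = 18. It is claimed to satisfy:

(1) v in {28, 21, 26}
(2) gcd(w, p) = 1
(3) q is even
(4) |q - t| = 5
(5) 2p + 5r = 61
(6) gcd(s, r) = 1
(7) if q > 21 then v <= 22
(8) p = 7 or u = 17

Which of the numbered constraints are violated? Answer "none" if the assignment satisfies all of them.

The assignment fails constraints 1, 4, 5, 7.

(1) v = 23 is not in {28, 21, 26}  ✘
(2) gcd(13, 7) = 1  ✔
(3) q = 24 is even  ✔
(4) |24 - 20| = 4, not 5  ✘
(5) 2p + 5r = 2(7) + 5(9) = 59, not 61  ✘
(6) gcd(29, 9) = 1  ✔
(7) q = 24 > 21, so we need v ≤ 22; but v = 23 > 22  ✘
(8) p = 7 = 7 (first disjunct)  ✔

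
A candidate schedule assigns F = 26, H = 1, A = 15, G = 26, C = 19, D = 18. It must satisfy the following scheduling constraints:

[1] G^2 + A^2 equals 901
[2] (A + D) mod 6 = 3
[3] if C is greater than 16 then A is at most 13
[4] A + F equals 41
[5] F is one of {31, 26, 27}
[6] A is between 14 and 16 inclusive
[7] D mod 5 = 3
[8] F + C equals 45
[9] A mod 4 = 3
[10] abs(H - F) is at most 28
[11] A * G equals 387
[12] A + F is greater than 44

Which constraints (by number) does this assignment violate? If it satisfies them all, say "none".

[1] G^2 + A^2 = 26^2 + 15^2 = 676 + 225 = 901  holds
[2] A + D = 33; 33 mod 6 = 3  holds
[3] C = 19 > 16, so we need A ≤ 13; but A = 15 > 13  fails
[4] A + F = 15 + 26 = 41  holds
[5] F = 26 is in {31, 26, 27}  holds
[6] A = 15 lies in [14, 16]  holds
[7] 18 mod 5 = 3  holds
[8] F + C = 26 + 19 = 45  holds
[9] 15 mod 4 = 3  holds
[10] abs(1 - 26) = 25; 25 ≤ 28  holds
[11] A * G = 15 * 26 = 390, not 387  fails
[12] A + F = 15 + 26 = 41; 41 ≤ 44, bound 44 not met  fails

The assignment fails constraints 3, 11, and 12.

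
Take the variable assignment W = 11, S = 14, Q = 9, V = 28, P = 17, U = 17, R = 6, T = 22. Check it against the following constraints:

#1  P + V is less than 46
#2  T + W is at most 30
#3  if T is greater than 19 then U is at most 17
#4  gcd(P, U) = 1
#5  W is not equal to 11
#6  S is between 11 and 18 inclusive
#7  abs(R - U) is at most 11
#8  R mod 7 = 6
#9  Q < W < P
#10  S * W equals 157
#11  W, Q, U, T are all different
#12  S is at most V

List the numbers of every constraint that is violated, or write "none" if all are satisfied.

Constraints 2, 4, 5, and 10 are violated.

#1 P + V = 17 + 28 = 45; 45 < 46  ✔
#2 T + W = 22 + 11 = 33; 33 > 30, bound 30 not met  ✘
#3 T = 22 > 19, so we need U ≤ 17; U = 17 ≤ 17  ✔
#4 gcd(17, 17) = 17, not 1  ✘
#5 W = 11, but 11 is required to differ  ✘
#6 S = 14 lies in [11, 18]  ✔
#7 abs(6 - 17) = 11; 11 ≤ 11  ✔
#8 6 mod 7 = 6  ✔
#9 values 9 < 11 < 17  ✔
#10 S * W = 14 * 11 = 154, not 157  ✘
#11 values 11, 9, 17, 22 are pairwise distinct  ✔
#12 S = 14, V = 28; 14 ≤ 28  ✔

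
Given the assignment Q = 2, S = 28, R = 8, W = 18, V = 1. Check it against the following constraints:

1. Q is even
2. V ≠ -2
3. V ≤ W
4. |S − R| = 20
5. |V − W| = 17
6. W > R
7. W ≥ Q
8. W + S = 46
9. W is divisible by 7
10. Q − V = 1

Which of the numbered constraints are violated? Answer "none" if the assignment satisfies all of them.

1. Q = 2 is even — OK.
2. V = 1, and 1 ≠ -2 — OK.
3. V = 1, W = 18; 1 ≤ 18 — OK.
4. |28 − 8| = 20 — OK.
5. |1 − 18| = 17 — OK.
6. W = 18, R = 8; 18 > 8 — OK.
7. W = 18, Q = 2; 18 ≥ 2 — OK.
8. W + S = 18 + 28 = 46 — OK.
9. 18 = 7×2 + 4, so 7 does not divide 18 — violated.
10. Q − V = 2 − 1 = 1 — OK.

The assignment fails constraint 9.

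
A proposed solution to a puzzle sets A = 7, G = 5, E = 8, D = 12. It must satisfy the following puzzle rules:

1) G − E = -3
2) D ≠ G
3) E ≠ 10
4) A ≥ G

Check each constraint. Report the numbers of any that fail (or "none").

None — every constraint holds.

1) G − E = 5 − 8 = -3 — holds.
2) D = 12, G = 5; distinct — holds.
3) E = 8, and 8 ≠ 10 — holds.
4) A = 7, G = 5; 7 ≥ 5 — holds.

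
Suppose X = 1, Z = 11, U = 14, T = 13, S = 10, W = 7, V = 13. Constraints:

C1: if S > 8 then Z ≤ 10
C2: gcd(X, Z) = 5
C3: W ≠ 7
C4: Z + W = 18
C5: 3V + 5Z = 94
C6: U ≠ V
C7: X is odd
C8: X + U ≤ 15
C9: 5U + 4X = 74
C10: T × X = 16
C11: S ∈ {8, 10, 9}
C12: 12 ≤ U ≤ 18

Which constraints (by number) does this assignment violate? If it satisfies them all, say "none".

The assignment fails constraints 1, 2, 3, and 10.

C1: S = 10 > 8, so we need Z ≤ 10; but Z = 11 > 10 — violated.
C2: gcd(1, 11) = 1, not 5 — violated.
C3: W = 7, but 7 is required to differ — violated.
C4: Z + W = 11 + 7 = 18 — satisfied.
C5: 3V + 5Z = 3(13) + 5(11) = 94 — satisfied.
C6: U = 14, V = 13; distinct — satisfied.
C7: X = 1 is odd — satisfied.
C8: X + U = 1 + 14 = 15; 15 ≤ 15 — satisfied.
C9: 5U + 4X = 5(14) + 4(1) = 74 — satisfied.
C10: T × X = 13 × 1 = 13, not 16 — violated.
C11: S = 10 is in {8, 10, 9} — satisfied.
C12: U = 14 lies in [12, 18] — satisfied.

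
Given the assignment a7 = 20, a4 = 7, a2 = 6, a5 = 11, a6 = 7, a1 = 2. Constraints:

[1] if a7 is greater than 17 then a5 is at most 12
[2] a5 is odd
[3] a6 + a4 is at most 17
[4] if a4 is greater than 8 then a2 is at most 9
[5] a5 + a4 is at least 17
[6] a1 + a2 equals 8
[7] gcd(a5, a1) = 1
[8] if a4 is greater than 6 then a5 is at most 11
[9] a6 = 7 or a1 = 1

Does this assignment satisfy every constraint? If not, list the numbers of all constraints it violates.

The assignment satisfies every constraint.

[1] a7 = 20 > 17, so we need a5 ≤ 12; a5 = 11 ≤ 12 — OK.
[2] a5 = 11 is odd — OK.
[3] a6 + a4 = 7 + 7 = 14; 14 ≤ 17 — OK.
[4] a4 = 7, not > 8; antecedent false, conditional vacuously true — OK.
[5] a5 + a4 = 11 + 7 = 18; 18 ≥ 17 — OK.
[6] a1 + a2 = 2 + 6 = 8 — OK.
[7] gcd(11, 2) = 1 — OK.
[8] a4 = 7 > 6, so we need a5 ≤ 11; a5 = 11 ≤ 11 — OK.
[9] a6 = 7 = 7 (first disjunct) — OK.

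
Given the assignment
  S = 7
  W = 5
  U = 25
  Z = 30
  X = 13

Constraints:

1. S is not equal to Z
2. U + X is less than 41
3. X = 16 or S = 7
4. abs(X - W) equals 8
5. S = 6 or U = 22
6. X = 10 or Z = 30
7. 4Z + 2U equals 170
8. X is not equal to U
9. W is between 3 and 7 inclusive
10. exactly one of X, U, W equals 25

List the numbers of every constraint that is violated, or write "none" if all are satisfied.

Constraint 5 does not hold.

1. S = 7, Z = 30; distinct  ✔
2. U + X = 25 + 13 = 38; 38 < 41  ✔
3. X = 13 ≠ 16, but S = 7 = 7 (second disjunct)  ✔
4. abs(13 - 5) = 8  ✔
5. S = 7 ≠ 6 and U = 25 ≠ 22; both disjuncts false  ✘
6. X = 13 ≠ 10, but Z = 30 = 30 (second disjunct)  ✔
7. 4Z + 2U = 4(30) + 2(25) = 170  ✔
8. X = 13, U = 25; distinct  ✔
9. W = 5 lies in [3, 7]  ✔
10. X=13, U=25, W=5; 1 of them equals 25  ✔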